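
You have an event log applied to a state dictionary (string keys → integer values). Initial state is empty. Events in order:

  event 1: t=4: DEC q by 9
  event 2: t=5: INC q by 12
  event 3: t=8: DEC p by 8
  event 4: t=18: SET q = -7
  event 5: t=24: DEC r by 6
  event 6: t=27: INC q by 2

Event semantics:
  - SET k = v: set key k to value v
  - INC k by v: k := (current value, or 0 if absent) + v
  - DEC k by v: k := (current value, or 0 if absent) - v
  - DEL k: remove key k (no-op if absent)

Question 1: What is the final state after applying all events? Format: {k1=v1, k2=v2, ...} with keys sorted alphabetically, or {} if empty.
Answer: {p=-8, q=-5, r=-6}

Derivation:
  after event 1 (t=4: DEC q by 9): {q=-9}
  after event 2 (t=5: INC q by 12): {q=3}
  after event 3 (t=8: DEC p by 8): {p=-8, q=3}
  after event 4 (t=18: SET q = -7): {p=-8, q=-7}
  after event 5 (t=24: DEC r by 6): {p=-8, q=-7, r=-6}
  after event 6 (t=27: INC q by 2): {p=-8, q=-5, r=-6}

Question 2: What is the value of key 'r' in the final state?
Answer: -6

Derivation:
Track key 'r' through all 6 events:
  event 1 (t=4: DEC q by 9): r unchanged
  event 2 (t=5: INC q by 12): r unchanged
  event 3 (t=8: DEC p by 8): r unchanged
  event 4 (t=18: SET q = -7): r unchanged
  event 5 (t=24: DEC r by 6): r (absent) -> -6
  event 6 (t=27: INC q by 2): r unchanged
Final: r = -6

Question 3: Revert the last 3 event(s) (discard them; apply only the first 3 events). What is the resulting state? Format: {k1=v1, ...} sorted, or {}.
Keep first 3 events (discard last 3):
  after event 1 (t=4: DEC q by 9): {q=-9}
  after event 2 (t=5: INC q by 12): {q=3}
  after event 3 (t=8: DEC p by 8): {p=-8, q=3}

Answer: {p=-8, q=3}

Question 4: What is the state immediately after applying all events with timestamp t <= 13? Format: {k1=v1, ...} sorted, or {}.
Answer: {p=-8, q=3}

Derivation:
Apply events with t <= 13 (3 events):
  after event 1 (t=4: DEC q by 9): {q=-9}
  after event 2 (t=5: INC q by 12): {q=3}
  after event 3 (t=8: DEC p by 8): {p=-8, q=3}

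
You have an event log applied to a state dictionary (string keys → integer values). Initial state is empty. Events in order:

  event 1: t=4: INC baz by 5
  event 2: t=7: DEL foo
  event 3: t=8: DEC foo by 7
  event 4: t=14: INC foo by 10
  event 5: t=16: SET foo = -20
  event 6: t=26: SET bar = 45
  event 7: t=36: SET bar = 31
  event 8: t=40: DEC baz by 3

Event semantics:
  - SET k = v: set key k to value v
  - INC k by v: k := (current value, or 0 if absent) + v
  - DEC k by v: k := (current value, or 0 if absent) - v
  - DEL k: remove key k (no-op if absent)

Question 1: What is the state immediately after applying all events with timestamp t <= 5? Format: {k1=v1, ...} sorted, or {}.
Answer: {baz=5}

Derivation:
Apply events with t <= 5 (1 events):
  after event 1 (t=4: INC baz by 5): {baz=5}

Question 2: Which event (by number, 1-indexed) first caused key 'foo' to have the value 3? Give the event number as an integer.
Answer: 4

Derivation:
Looking for first event where foo becomes 3:
  event 3: foo = -7
  event 4: foo -7 -> 3  <-- first match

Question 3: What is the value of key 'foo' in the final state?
Track key 'foo' through all 8 events:
  event 1 (t=4: INC baz by 5): foo unchanged
  event 2 (t=7: DEL foo): foo (absent) -> (absent)
  event 3 (t=8: DEC foo by 7): foo (absent) -> -7
  event 4 (t=14: INC foo by 10): foo -7 -> 3
  event 5 (t=16: SET foo = -20): foo 3 -> -20
  event 6 (t=26: SET bar = 45): foo unchanged
  event 7 (t=36: SET bar = 31): foo unchanged
  event 8 (t=40: DEC baz by 3): foo unchanged
Final: foo = -20

Answer: -20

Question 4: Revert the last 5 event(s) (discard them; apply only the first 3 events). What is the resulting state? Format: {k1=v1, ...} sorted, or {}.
Answer: {baz=5, foo=-7}

Derivation:
Keep first 3 events (discard last 5):
  after event 1 (t=4: INC baz by 5): {baz=5}
  after event 2 (t=7: DEL foo): {baz=5}
  after event 3 (t=8: DEC foo by 7): {baz=5, foo=-7}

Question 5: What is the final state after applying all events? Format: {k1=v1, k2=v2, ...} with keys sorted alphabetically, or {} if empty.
Answer: {bar=31, baz=2, foo=-20}

Derivation:
  after event 1 (t=4: INC baz by 5): {baz=5}
  after event 2 (t=7: DEL foo): {baz=5}
  after event 3 (t=8: DEC foo by 7): {baz=5, foo=-7}
  after event 4 (t=14: INC foo by 10): {baz=5, foo=3}
  after event 5 (t=16: SET foo = -20): {baz=5, foo=-20}
  after event 6 (t=26: SET bar = 45): {bar=45, baz=5, foo=-20}
  after event 7 (t=36: SET bar = 31): {bar=31, baz=5, foo=-20}
  after event 8 (t=40: DEC baz by 3): {bar=31, baz=2, foo=-20}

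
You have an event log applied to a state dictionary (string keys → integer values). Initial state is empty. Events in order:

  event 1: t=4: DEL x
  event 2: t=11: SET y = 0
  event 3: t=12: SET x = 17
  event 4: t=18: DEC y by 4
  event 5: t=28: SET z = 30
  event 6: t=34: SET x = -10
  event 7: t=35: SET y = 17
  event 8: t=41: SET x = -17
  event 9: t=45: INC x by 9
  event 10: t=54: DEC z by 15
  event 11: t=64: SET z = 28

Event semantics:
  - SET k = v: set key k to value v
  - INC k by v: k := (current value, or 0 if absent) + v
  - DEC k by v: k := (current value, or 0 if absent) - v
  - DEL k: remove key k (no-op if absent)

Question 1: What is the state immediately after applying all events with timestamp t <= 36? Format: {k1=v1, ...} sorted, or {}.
Answer: {x=-10, y=17, z=30}

Derivation:
Apply events with t <= 36 (7 events):
  after event 1 (t=4: DEL x): {}
  after event 2 (t=11: SET y = 0): {y=0}
  after event 3 (t=12: SET x = 17): {x=17, y=0}
  after event 4 (t=18: DEC y by 4): {x=17, y=-4}
  after event 5 (t=28: SET z = 30): {x=17, y=-4, z=30}
  after event 6 (t=34: SET x = -10): {x=-10, y=-4, z=30}
  after event 7 (t=35: SET y = 17): {x=-10, y=17, z=30}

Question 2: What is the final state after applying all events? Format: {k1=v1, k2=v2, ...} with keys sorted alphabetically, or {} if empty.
  after event 1 (t=4: DEL x): {}
  after event 2 (t=11: SET y = 0): {y=0}
  after event 3 (t=12: SET x = 17): {x=17, y=0}
  after event 4 (t=18: DEC y by 4): {x=17, y=-4}
  after event 5 (t=28: SET z = 30): {x=17, y=-4, z=30}
  after event 6 (t=34: SET x = -10): {x=-10, y=-4, z=30}
  after event 7 (t=35: SET y = 17): {x=-10, y=17, z=30}
  after event 8 (t=41: SET x = -17): {x=-17, y=17, z=30}
  after event 9 (t=45: INC x by 9): {x=-8, y=17, z=30}
  after event 10 (t=54: DEC z by 15): {x=-8, y=17, z=15}
  after event 11 (t=64: SET z = 28): {x=-8, y=17, z=28}

Answer: {x=-8, y=17, z=28}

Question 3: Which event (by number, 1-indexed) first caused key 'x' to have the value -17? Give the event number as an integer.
Answer: 8

Derivation:
Looking for first event where x becomes -17:
  event 3: x = 17
  event 4: x = 17
  event 5: x = 17
  event 6: x = -10
  event 7: x = -10
  event 8: x -10 -> -17  <-- first match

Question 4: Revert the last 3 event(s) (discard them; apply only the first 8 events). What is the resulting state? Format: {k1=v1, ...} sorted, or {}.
Keep first 8 events (discard last 3):
  after event 1 (t=4: DEL x): {}
  after event 2 (t=11: SET y = 0): {y=0}
  after event 3 (t=12: SET x = 17): {x=17, y=0}
  after event 4 (t=18: DEC y by 4): {x=17, y=-4}
  after event 5 (t=28: SET z = 30): {x=17, y=-4, z=30}
  after event 6 (t=34: SET x = -10): {x=-10, y=-4, z=30}
  after event 7 (t=35: SET y = 17): {x=-10, y=17, z=30}
  after event 8 (t=41: SET x = -17): {x=-17, y=17, z=30}

Answer: {x=-17, y=17, z=30}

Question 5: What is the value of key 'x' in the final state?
Answer: -8

Derivation:
Track key 'x' through all 11 events:
  event 1 (t=4: DEL x): x (absent) -> (absent)
  event 2 (t=11: SET y = 0): x unchanged
  event 3 (t=12: SET x = 17): x (absent) -> 17
  event 4 (t=18: DEC y by 4): x unchanged
  event 5 (t=28: SET z = 30): x unchanged
  event 6 (t=34: SET x = -10): x 17 -> -10
  event 7 (t=35: SET y = 17): x unchanged
  event 8 (t=41: SET x = -17): x -10 -> -17
  event 9 (t=45: INC x by 9): x -17 -> -8
  event 10 (t=54: DEC z by 15): x unchanged
  event 11 (t=64: SET z = 28): x unchanged
Final: x = -8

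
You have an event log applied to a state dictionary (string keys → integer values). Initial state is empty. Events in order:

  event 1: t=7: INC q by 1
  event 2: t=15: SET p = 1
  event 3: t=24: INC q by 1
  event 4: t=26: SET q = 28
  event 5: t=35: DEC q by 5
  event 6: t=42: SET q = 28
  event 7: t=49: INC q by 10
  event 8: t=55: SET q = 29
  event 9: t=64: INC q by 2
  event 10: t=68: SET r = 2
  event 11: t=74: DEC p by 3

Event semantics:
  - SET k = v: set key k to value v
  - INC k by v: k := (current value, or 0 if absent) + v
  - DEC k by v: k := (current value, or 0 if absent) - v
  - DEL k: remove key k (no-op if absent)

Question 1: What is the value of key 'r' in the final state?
Answer: 2

Derivation:
Track key 'r' through all 11 events:
  event 1 (t=7: INC q by 1): r unchanged
  event 2 (t=15: SET p = 1): r unchanged
  event 3 (t=24: INC q by 1): r unchanged
  event 4 (t=26: SET q = 28): r unchanged
  event 5 (t=35: DEC q by 5): r unchanged
  event 6 (t=42: SET q = 28): r unchanged
  event 7 (t=49: INC q by 10): r unchanged
  event 8 (t=55: SET q = 29): r unchanged
  event 9 (t=64: INC q by 2): r unchanged
  event 10 (t=68: SET r = 2): r (absent) -> 2
  event 11 (t=74: DEC p by 3): r unchanged
Final: r = 2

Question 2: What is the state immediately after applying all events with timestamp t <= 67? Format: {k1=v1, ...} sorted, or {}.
Apply events with t <= 67 (9 events):
  after event 1 (t=7: INC q by 1): {q=1}
  after event 2 (t=15: SET p = 1): {p=1, q=1}
  after event 3 (t=24: INC q by 1): {p=1, q=2}
  after event 4 (t=26: SET q = 28): {p=1, q=28}
  after event 5 (t=35: DEC q by 5): {p=1, q=23}
  after event 6 (t=42: SET q = 28): {p=1, q=28}
  after event 7 (t=49: INC q by 10): {p=1, q=38}
  after event 8 (t=55: SET q = 29): {p=1, q=29}
  after event 9 (t=64: INC q by 2): {p=1, q=31}

Answer: {p=1, q=31}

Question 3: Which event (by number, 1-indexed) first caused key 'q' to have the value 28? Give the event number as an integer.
Answer: 4

Derivation:
Looking for first event where q becomes 28:
  event 1: q = 1
  event 2: q = 1
  event 3: q = 2
  event 4: q 2 -> 28  <-- first match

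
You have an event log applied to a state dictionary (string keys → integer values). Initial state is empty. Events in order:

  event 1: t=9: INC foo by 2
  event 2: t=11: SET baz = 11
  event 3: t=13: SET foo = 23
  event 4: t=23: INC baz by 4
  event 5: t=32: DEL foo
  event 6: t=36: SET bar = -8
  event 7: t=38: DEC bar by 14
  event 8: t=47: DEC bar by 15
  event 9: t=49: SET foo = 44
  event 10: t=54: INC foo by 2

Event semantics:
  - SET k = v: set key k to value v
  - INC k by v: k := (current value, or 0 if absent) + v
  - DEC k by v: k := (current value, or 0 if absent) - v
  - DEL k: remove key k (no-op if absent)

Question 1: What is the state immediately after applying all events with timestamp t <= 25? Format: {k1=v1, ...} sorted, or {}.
Apply events with t <= 25 (4 events):
  after event 1 (t=9: INC foo by 2): {foo=2}
  after event 2 (t=11: SET baz = 11): {baz=11, foo=2}
  after event 3 (t=13: SET foo = 23): {baz=11, foo=23}
  after event 4 (t=23: INC baz by 4): {baz=15, foo=23}

Answer: {baz=15, foo=23}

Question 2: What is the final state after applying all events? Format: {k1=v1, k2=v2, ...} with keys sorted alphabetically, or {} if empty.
  after event 1 (t=9: INC foo by 2): {foo=2}
  after event 2 (t=11: SET baz = 11): {baz=11, foo=2}
  after event 3 (t=13: SET foo = 23): {baz=11, foo=23}
  after event 4 (t=23: INC baz by 4): {baz=15, foo=23}
  after event 5 (t=32: DEL foo): {baz=15}
  after event 6 (t=36: SET bar = -8): {bar=-8, baz=15}
  after event 7 (t=38: DEC bar by 14): {bar=-22, baz=15}
  after event 8 (t=47: DEC bar by 15): {bar=-37, baz=15}
  after event 9 (t=49: SET foo = 44): {bar=-37, baz=15, foo=44}
  after event 10 (t=54: INC foo by 2): {bar=-37, baz=15, foo=46}

Answer: {bar=-37, baz=15, foo=46}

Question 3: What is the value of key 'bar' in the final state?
Track key 'bar' through all 10 events:
  event 1 (t=9: INC foo by 2): bar unchanged
  event 2 (t=11: SET baz = 11): bar unchanged
  event 3 (t=13: SET foo = 23): bar unchanged
  event 4 (t=23: INC baz by 4): bar unchanged
  event 5 (t=32: DEL foo): bar unchanged
  event 6 (t=36: SET bar = -8): bar (absent) -> -8
  event 7 (t=38: DEC bar by 14): bar -8 -> -22
  event 8 (t=47: DEC bar by 15): bar -22 -> -37
  event 9 (t=49: SET foo = 44): bar unchanged
  event 10 (t=54: INC foo by 2): bar unchanged
Final: bar = -37

Answer: -37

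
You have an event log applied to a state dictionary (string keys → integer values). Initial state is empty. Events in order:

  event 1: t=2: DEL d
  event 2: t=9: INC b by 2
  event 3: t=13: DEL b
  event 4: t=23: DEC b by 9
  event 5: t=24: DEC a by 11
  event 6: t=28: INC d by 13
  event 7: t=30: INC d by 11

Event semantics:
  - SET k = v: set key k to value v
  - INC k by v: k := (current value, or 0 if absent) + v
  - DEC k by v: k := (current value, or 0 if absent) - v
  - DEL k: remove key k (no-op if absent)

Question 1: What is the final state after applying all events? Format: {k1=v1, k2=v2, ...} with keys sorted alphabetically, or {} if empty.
Answer: {a=-11, b=-9, d=24}

Derivation:
  after event 1 (t=2: DEL d): {}
  after event 2 (t=9: INC b by 2): {b=2}
  after event 3 (t=13: DEL b): {}
  after event 4 (t=23: DEC b by 9): {b=-9}
  after event 5 (t=24: DEC a by 11): {a=-11, b=-9}
  after event 6 (t=28: INC d by 13): {a=-11, b=-9, d=13}
  after event 7 (t=30: INC d by 11): {a=-11, b=-9, d=24}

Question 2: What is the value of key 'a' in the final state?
Track key 'a' through all 7 events:
  event 1 (t=2: DEL d): a unchanged
  event 2 (t=9: INC b by 2): a unchanged
  event 3 (t=13: DEL b): a unchanged
  event 4 (t=23: DEC b by 9): a unchanged
  event 5 (t=24: DEC a by 11): a (absent) -> -11
  event 6 (t=28: INC d by 13): a unchanged
  event 7 (t=30: INC d by 11): a unchanged
Final: a = -11

Answer: -11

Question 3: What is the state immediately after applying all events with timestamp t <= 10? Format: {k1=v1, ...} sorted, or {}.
Answer: {b=2}

Derivation:
Apply events with t <= 10 (2 events):
  after event 1 (t=2: DEL d): {}
  after event 2 (t=9: INC b by 2): {b=2}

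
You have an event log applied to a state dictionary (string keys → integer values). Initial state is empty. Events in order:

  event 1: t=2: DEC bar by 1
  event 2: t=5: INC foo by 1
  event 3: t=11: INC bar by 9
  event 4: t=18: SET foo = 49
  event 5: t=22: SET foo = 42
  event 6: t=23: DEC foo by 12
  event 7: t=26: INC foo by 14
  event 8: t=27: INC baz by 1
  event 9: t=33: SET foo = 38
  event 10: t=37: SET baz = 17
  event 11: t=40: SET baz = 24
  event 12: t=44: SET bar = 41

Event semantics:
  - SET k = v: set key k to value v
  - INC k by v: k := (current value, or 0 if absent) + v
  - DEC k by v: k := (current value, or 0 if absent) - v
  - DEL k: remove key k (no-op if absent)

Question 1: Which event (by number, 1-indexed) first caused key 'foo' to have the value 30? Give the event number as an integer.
Looking for first event where foo becomes 30:
  event 2: foo = 1
  event 3: foo = 1
  event 4: foo = 49
  event 5: foo = 42
  event 6: foo 42 -> 30  <-- first match

Answer: 6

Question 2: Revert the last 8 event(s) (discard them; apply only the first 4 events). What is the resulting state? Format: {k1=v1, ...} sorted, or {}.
Keep first 4 events (discard last 8):
  after event 1 (t=2: DEC bar by 1): {bar=-1}
  after event 2 (t=5: INC foo by 1): {bar=-1, foo=1}
  after event 3 (t=11: INC bar by 9): {bar=8, foo=1}
  after event 4 (t=18: SET foo = 49): {bar=8, foo=49}

Answer: {bar=8, foo=49}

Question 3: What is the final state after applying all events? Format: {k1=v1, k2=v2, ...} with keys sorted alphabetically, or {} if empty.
  after event 1 (t=2: DEC bar by 1): {bar=-1}
  after event 2 (t=5: INC foo by 1): {bar=-1, foo=1}
  after event 3 (t=11: INC bar by 9): {bar=8, foo=1}
  after event 4 (t=18: SET foo = 49): {bar=8, foo=49}
  after event 5 (t=22: SET foo = 42): {bar=8, foo=42}
  after event 6 (t=23: DEC foo by 12): {bar=8, foo=30}
  after event 7 (t=26: INC foo by 14): {bar=8, foo=44}
  after event 8 (t=27: INC baz by 1): {bar=8, baz=1, foo=44}
  after event 9 (t=33: SET foo = 38): {bar=8, baz=1, foo=38}
  after event 10 (t=37: SET baz = 17): {bar=8, baz=17, foo=38}
  after event 11 (t=40: SET baz = 24): {bar=8, baz=24, foo=38}
  after event 12 (t=44: SET bar = 41): {bar=41, baz=24, foo=38}

Answer: {bar=41, baz=24, foo=38}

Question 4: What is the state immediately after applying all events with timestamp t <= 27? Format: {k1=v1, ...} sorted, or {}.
Apply events with t <= 27 (8 events):
  after event 1 (t=2: DEC bar by 1): {bar=-1}
  after event 2 (t=5: INC foo by 1): {bar=-1, foo=1}
  after event 3 (t=11: INC bar by 9): {bar=8, foo=1}
  after event 4 (t=18: SET foo = 49): {bar=8, foo=49}
  after event 5 (t=22: SET foo = 42): {bar=8, foo=42}
  after event 6 (t=23: DEC foo by 12): {bar=8, foo=30}
  after event 7 (t=26: INC foo by 14): {bar=8, foo=44}
  after event 8 (t=27: INC baz by 1): {bar=8, baz=1, foo=44}

Answer: {bar=8, baz=1, foo=44}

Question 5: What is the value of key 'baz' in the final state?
Track key 'baz' through all 12 events:
  event 1 (t=2: DEC bar by 1): baz unchanged
  event 2 (t=5: INC foo by 1): baz unchanged
  event 3 (t=11: INC bar by 9): baz unchanged
  event 4 (t=18: SET foo = 49): baz unchanged
  event 5 (t=22: SET foo = 42): baz unchanged
  event 6 (t=23: DEC foo by 12): baz unchanged
  event 7 (t=26: INC foo by 14): baz unchanged
  event 8 (t=27: INC baz by 1): baz (absent) -> 1
  event 9 (t=33: SET foo = 38): baz unchanged
  event 10 (t=37: SET baz = 17): baz 1 -> 17
  event 11 (t=40: SET baz = 24): baz 17 -> 24
  event 12 (t=44: SET bar = 41): baz unchanged
Final: baz = 24

Answer: 24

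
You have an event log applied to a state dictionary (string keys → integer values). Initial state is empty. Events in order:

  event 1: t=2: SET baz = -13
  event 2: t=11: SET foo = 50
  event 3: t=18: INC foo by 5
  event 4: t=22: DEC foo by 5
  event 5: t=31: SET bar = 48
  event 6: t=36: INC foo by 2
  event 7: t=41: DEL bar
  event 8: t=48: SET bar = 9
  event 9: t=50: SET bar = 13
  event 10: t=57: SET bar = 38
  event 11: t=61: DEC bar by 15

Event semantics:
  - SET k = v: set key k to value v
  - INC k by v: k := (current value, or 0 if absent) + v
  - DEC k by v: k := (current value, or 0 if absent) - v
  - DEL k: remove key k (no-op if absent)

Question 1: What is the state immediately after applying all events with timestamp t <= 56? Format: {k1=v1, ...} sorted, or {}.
Apply events with t <= 56 (9 events):
  after event 1 (t=2: SET baz = -13): {baz=-13}
  after event 2 (t=11: SET foo = 50): {baz=-13, foo=50}
  after event 3 (t=18: INC foo by 5): {baz=-13, foo=55}
  after event 4 (t=22: DEC foo by 5): {baz=-13, foo=50}
  after event 5 (t=31: SET bar = 48): {bar=48, baz=-13, foo=50}
  after event 6 (t=36: INC foo by 2): {bar=48, baz=-13, foo=52}
  after event 7 (t=41: DEL bar): {baz=-13, foo=52}
  after event 8 (t=48: SET bar = 9): {bar=9, baz=-13, foo=52}
  after event 9 (t=50: SET bar = 13): {bar=13, baz=-13, foo=52}

Answer: {bar=13, baz=-13, foo=52}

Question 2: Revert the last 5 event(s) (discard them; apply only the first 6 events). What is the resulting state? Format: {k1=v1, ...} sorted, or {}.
Keep first 6 events (discard last 5):
  after event 1 (t=2: SET baz = -13): {baz=-13}
  after event 2 (t=11: SET foo = 50): {baz=-13, foo=50}
  after event 3 (t=18: INC foo by 5): {baz=-13, foo=55}
  after event 4 (t=22: DEC foo by 5): {baz=-13, foo=50}
  after event 5 (t=31: SET bar = 48): {bar=48, baz=-13, foo=50}
  after event 6 (t=36: INC foo by 2): {bar=48, baz=-13, foo=52}

Answer: {bar=48, baz=-13, foo=52}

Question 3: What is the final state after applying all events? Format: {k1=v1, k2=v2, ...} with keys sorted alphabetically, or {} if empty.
Answer: {bar=23, baz=-13, foo=52}

Derivation:
  after event 1 (t=2: SET baz = -13): {baz=-13}
  after event 2 (t=11: SET foo = 50): {baz=-13, foo=50}
  after event 3 (t=18: INC foo by 5): {baz=-13, foo=55}
  after event 4 (t=22: DEC foo by 5): {baz=-13, foo=50}
  after event 5 (t=31: SET bar = 48): {bar=48, baz=-13, foo=50}
  after event 6 (t=36: INC foo by 2): {bar=48, baz=-13, foo=52}
  after event 7 (t=41: DEL bar): {baz=-13, foo=52}
  after event 8 (t=48: SET bar = 9): {bar=9, baz=-13, foo=52}
  after event 9 (t=50: SET bar = 13): {bar=13, baz=-13, foo=52}
  after event 10 (t=57: SET bar = 38): {bar=38, baz=-13, foo=52}
  after event 11 (t=61: DEC bar by 15): {bar=23, baz=-13, foo=52}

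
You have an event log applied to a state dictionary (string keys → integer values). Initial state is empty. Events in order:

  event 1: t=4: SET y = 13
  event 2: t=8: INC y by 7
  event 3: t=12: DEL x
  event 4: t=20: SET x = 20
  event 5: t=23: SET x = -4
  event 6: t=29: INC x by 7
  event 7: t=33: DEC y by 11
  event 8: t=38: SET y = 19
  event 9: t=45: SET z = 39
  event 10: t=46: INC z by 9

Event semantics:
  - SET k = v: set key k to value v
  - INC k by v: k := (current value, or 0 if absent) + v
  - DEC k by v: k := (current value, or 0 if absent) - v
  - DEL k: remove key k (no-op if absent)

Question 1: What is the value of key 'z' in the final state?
Answer: 48

Derivation:
Track key 'z' through all 10 events:
  event 1 (t=4: SET y = 13): z unchanged
  event 2 (t=8: INC y by 7): z unchanged
  event 3 (t=12: DEL x): z unchanged
  event 4 (t=20: SET x = 20): z unchanged
  event 5 (t=23: SET x = -4): z unchanged
  event 6 (t=29: INC x by 7): z unchanged
  event 7 (t=33: DEC y by 11): z unchanged
  event 8 (t=38: SET y = 19): z unchanged
  event 9 (t=45: SET z = 39): z (absent) -> 39
  event 10 (t=46: INC z by 9): z 39 -> 48
Final: z = 48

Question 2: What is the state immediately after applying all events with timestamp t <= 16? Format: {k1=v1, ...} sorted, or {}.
Apply events with t <= 16 (3 events):
  after event 1 (t=4: SET y = 13): {y=13}
  after event 2 (t=8: INC y by 7): {y=20}
  after event 3 (t=12: DEL x): {y=20}

Answer: {y=20}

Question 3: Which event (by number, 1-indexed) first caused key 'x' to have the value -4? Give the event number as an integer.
Answer: 5

Derivation:
Looking for first event where x becomes -4:
  event 4: x = 20
  event 5: x 20 -> -4  <-- first match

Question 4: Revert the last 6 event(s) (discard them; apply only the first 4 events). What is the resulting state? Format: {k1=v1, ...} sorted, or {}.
Answer: {x=20, y=20}

Derivation:
Keep first 4 events (discard last 6):
  after event 1 (t=4: SET y = 13): {y=13}
  after event 2 (t=8: INC y by 7): {y=20}
  after event 3 (t=12: DEL x): {y=20}
  after event 4 (t=20: SET x = 20): {x=20, y=20}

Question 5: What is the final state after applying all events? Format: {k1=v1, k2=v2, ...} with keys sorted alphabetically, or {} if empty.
  after event 1 (t=4: SET y = 13): {y=13}
  after event 2 (t=8: INC y by 7): {y=20}
  after event 3 (t=12: DEL x): {y=20}
  after event 4 (t=20: SET x = 20): {x=20, y=20}
  after event 5 (t=23: SET x = -4): {x=-4, y=20}
  after event 6 (t=29: INC x by 7): {x=3, y=20}
  after event 7 (t=33: DEC y by 11): {x=3, y=9}
  after event 8 (t=38: SET y = 19): {x=3, y=19}
  after event 9 (t=45: SET z = 39): {x=3, y=19, z=39}
  after event 10 (t=46: INC z by 9): {x=3, y=19, z=48}

Answer: {x=3, y=19, z=48}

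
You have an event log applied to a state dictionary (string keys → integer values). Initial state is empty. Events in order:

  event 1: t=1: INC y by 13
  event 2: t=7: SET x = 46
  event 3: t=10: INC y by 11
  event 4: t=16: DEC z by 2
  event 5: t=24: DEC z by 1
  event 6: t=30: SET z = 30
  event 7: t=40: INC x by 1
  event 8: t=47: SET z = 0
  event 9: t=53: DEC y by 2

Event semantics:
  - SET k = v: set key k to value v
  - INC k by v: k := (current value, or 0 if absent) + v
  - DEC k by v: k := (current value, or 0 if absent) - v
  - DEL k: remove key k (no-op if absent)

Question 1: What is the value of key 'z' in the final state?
Track key 'z' through all 9 events:
  event 1 (t=1: INC y by 13): z unchanged
  event 2 (t=7: SET x = 46): z unchanged
  event 3 (t=10: INC y by 11): z unchanged
  event 4 (t=16: DEC z by 2): z (absent) -> -2
  event 5 (t=24: DEC z by 1): z -2 -> -3
  event 6 (t=30: SET z = 30): z -3 -> 30
  event 7 (t=40: INC x by 1): z unchanged
  event 8 (t=47: SET z = 0): z 30 -> 0
  event 9 (t=53: DEC y by 2): z unchanged
Final: z = 0

Answer: 0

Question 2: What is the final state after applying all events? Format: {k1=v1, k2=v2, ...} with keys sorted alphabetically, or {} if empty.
  after event 1 (t=1: INC y by 13): {y=13}
  after event 2 (t=7: SET x = 46): {x=46, y=13}
  after event 3 (t=10: INC y by 11): {x=46, y=24}
  after event 4 (t=16: DEC z by 2): {x=46, y=24, z=-2}
  after event 5 (t=24: DEC z by 1): {x=46, y=24, z=-3}
  after event 6 (t=30: SET z = 30): {x=46, y=24, z=30}
  after event 7 (t=40: INC x by 1): {x=47, y=24, z=30}
  after event 8 (t=47: SET z = 0): {x=47, y=24, z=0}
  after event 9 (t=53: DEC y by 2): {x=47, y=22, z=0}

Answer: {x=47, y=22, z=0}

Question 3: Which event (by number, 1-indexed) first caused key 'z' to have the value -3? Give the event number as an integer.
Looking for first event where z becomes -3:
  event 4: z = -2
  event 5: z -2 -> -3  <-- first match

Answer: 5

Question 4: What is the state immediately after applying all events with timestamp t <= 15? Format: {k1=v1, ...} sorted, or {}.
Answer: {x=46, y=24}

Derivation:
Apply events with t <= 15 (3 events):
  after event 1 (t=1: INC y by 13): {y=13}
  after event 2 (t=7: SET x = 46): {x=46, y=13}
  after event 3 (t=10: INC y by 11): {x=46, y=24}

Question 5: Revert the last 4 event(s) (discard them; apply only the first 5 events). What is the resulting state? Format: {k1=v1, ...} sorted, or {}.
Keep first 5 events (discard last 4):
  after event 1 (t=1: INC y by 13): {y=13}
  after event 2 (t=7: SET x = 46): {x=46, y=13}
  after event 3 (t=10: INC y by 11): {x=46, y=24}
  after event 4 (t=16: DEC z by 2): {x=46, y=24, z=-2}
  after event 5 (t=24: DEC z by 1): {x=46, y=24, z=-3}

Answer: {x=46, y=24, z=-3}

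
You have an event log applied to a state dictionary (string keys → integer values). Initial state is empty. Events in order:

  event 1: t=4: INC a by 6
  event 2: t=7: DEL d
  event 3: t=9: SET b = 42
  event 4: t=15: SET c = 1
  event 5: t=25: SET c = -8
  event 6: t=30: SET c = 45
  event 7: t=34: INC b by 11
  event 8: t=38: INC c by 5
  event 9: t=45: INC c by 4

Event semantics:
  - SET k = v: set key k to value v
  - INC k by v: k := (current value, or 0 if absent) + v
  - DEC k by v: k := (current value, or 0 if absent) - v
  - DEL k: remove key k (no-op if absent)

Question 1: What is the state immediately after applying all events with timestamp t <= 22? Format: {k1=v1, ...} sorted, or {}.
Apply events with t <= 22 (4 events):
  after event 1 (t=4: INC a by 6): {a=6}
  after event 2 (t=7: DEL d): {a=6}
  after event 3 (t=9: SET b = 42): {a=6, b=42}
  after event 4 (t=15: SET c = 1): {a=6, b=42, c=1}

Answer: {a=6, b=42, c=1}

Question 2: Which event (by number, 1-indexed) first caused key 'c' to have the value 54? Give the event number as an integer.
Looking for first event where c becomes 54:
  event 4: c = 1
  event 5: c = -8
  event 6: c = 45
  event 7: c = 45
  event 8: c = 50
  event 9: c 50 -> 54  <-- first match

Answer: 9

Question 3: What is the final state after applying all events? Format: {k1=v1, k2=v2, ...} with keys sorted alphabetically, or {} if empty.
  after event 1 (t=4: INC a by 6): {a=6}
  after event 2 (t=7: DEL d): {a=6}
  after event 3 (t=9: SET b = 42): {a=6, b=42}
  after event 4 (t=15: SET c = 1): {a=6, b=42, c=1}
  after event 5 (t=25: SET c = -8): {a=6, b=42, c=-8}
  after event 6 (t=30: SET c = 45): {a=6, b=42, c=45}
  after event 7 (t=34: INC b by 11): {a=6, b=53, c=45}
  after event 8 (t=38: INC c by 5): {a=6, b=53, c=50}
  after event 9 (t=45: INC c by 4): {a=6, b=53, c=54}

Answer: {a=6, b=53, c=54}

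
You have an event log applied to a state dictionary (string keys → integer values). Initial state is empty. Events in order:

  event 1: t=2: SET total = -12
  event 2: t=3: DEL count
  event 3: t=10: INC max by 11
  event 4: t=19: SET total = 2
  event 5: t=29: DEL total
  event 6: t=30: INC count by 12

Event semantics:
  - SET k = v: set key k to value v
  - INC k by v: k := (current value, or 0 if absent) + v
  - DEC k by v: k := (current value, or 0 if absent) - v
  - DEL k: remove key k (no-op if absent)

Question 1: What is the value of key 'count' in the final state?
Answer: 12

Derivation:
Track key 'count' through all 6 events:
  event 1 (t=2: SET total = -12): count unchanged
  event 2 (t=3: DEL count): count (absent) -> (absent)
  event 3 (t=10: INC max by 11): count unchanged
  event 4 (t=19: SET total = 2): count unchanged
  event 5 (t=29: DEL total): count unchanged
  event 6 (t=30: INC count by 12): count (absent) -> 12
Final: count = 12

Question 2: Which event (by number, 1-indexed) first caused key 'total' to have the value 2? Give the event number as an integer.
Answer: 4

Derivation:
Looking for first event where total becomes 2:
  event 1: total = -12
  event 2: total = -12
  event 3: total = -12
  event 4: total -12 -> 2  <-- first match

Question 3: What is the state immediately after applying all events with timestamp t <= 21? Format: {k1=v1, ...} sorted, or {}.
Answer: {max=11, total=2}

Derivation:
Apply events with t <= 21 (4 events):
  after event 1 (t=2: SET total = -12): {total=-12}
  after event 2 (t=3: DEL count): {total=-12}
  after event 3 (t=10: INC max by 11): {max=11, total=-12}
  after event 4 (t=19: SET total = 2): {max=11, total=2}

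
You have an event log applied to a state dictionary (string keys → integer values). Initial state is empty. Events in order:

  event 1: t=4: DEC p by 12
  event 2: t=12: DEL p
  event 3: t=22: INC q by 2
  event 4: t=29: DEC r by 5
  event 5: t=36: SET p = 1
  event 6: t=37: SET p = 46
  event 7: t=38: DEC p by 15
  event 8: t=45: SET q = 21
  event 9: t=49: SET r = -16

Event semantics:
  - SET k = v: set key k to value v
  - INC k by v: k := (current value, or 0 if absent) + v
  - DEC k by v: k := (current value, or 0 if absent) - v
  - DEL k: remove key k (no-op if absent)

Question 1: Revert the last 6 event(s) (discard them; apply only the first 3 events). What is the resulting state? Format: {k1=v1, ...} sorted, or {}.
Answer: {q=2}

Derivation:
Keep first 3 events (discard last 6):
  after event 1 (t=4: DEC p by 12): {p=-12}
  after event 2 (t=12: DEL p): {}
  after event 3 (t=22: INC q by 2): {q=2}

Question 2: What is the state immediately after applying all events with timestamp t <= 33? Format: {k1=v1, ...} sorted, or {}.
Answer: {q=2, r=-5}

Derivation:
Apply events with t <= 33 (4 events):
  after event 1 (t=4: DEC p by 12): {p=-12}
  after event 2 (t=12: DEL p): {}
  after event 3 (t=22: INC q by 2): {q=2}
  after event 4 (t=29: DEC r by 5): {q=2, r=-5}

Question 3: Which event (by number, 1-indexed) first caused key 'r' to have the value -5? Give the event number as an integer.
Answer: 4

Derivation:
Looking for first event where r becomes -5:
  event 4: r (absent) -> -5  <-- first match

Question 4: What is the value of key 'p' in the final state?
Answer: 31

Derivation:
Track key 'p' through all 9 events:
  event 1 (t=4: DEC p by 12): p (absent) -> -12
  event 2 (t=12: DEL p): p -12 -> (absent)
  event 3 (t=22: INC q by 2): p unchanged
  event 4 (t=29: DEC r by 5): p unchanged
  event 5 (t=36: SET p = 1): p (absent) -> 1
  event 6 (t=37: SET p = 46): p 1 -> 46
  event 7 (t=38: DEC p by 15): p 46 -> 31
  event 8 (t=45: SET q = 21): p unchanged
  event 9 (t=49: SET r = -16): p unchanged
Final: p = 31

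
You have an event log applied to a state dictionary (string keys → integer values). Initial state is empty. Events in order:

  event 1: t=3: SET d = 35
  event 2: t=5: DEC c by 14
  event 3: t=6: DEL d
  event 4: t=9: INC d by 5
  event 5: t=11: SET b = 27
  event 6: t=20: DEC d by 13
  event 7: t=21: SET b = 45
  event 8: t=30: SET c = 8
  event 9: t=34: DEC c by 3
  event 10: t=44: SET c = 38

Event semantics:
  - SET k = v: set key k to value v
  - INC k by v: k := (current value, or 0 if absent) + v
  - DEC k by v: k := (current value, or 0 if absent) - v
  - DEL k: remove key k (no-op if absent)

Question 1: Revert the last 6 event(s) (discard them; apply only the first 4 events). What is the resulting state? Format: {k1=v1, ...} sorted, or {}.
Answer: {c=-14, d=5}

Derivation:
Keep first 4 events (discard last 6):
  after event 1 (t=3: SET d = 35): {d=35}
  after event 2 (t=5: DEC c by 14): {c=-14, d=35}
  after event 3 (t=6: DEL d): {c=-14}
  after event 4 (t=9: INC d by 5): {c=-14, d=5}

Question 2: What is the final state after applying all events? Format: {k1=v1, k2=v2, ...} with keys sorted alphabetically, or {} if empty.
  after event 1 (t=3: SET d = 35): {d=35}
  after event 2 (t=5: DEC c by 14): {c=-14, d=35}
  after event 3 (t=6: DEL d): {c=-14}
  after event 4 (t=9: INC d by 5): {c=-14, d=5}
  after event 5 (t=11: SET b = 27): {b=27, c=-14, d=5}
  after event 6 (t=20: DEC d by 13): {b=27, c=-14, d=-8}
  after event 7 (t=21: SET b = 45): {b=45, c=-14, d=-8}
  after event 8 (t=30: SET c = 8): {b=45, c=8, d=-8}
  after event 9 (t=34: DEC c by 3): {b=45, c=5, d=-8}
  after event 10 (t=44: SET c = 38): {b=45, c=38, d=-8}

Answer: {b=45, c=38, d=-8}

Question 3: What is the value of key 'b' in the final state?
Answer: 45

Derivation:
Track key 'b' through all 10 events:
  event 1 (t=3: SET d = 35): b unchanged
  event 2 (t=5: DEC c by 14): b unchanged
  event 3 (t=6: DEL d): b unchanged
  event 4 (t=9: INC d by 5): b unchanged
  event 5 (t=11: SET b = 27): b (absent) -> 27
  event 6 (t=20: DEC d by 13): b unchanged
  event 7 (t=21: SET b = 45): b 27 -> 45
  event 8 (t=30: SET c = 8): b unchanged
  event 9 (t=34: DEC c by 3): b unchanged
  event 10 (t=44: SET c = 38): b unchanged
Final: b = 45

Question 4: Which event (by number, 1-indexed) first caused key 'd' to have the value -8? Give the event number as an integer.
Looking for first event where d becomes -8:
  event 1: d = 35
  event 2: d = 35
  event 3: d = (absent)
  event 4: d = 5
  event 5: d = 5
  event 6: d 5 -> -8  <-- first match

Answer: 6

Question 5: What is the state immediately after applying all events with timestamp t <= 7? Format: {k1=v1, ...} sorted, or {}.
Answer: {c=-14}

Derivation:
Apply events with t <= 7 (3 events):
  after event 1 (t=3: SET d = 35): {d=35}
  after event 2 (t=5: DEC c by 14): {c=-14, d=35}
  after event 3 (t=6: DEL d): {c=-14}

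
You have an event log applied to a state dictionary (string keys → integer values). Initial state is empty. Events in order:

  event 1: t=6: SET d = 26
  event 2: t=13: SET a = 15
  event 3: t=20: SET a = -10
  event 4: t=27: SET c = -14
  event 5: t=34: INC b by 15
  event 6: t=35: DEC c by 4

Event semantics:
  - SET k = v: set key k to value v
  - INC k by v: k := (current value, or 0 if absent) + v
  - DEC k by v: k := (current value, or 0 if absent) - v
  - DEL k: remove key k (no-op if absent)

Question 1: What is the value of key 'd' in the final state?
Answer: 26

Derivation:
Track key 'd' through all 6 events:
  event 1 (t=6: SET d = 26): d (absent) -> 26
  event 2 (t=13: SET a = 15): d unchanged
  event 3 (t=20: SET a = -10): d unchanged
  event 4 (t=27: SET c = -14): d unchanged
  event 5 (t=34: INC b by 15): d unchanged
  event 6 (t=35: DEC c by 4): d unchanged
Final: d = 26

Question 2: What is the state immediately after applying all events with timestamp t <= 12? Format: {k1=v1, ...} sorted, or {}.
Apply events with t <= 12 (1 events):
  after event 1 (t=6: SET d = 26): {d=26}

Answer: {d=26}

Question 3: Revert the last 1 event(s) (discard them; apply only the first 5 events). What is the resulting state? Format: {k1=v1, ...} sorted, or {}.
Answer: {a=-10, b=15, c=-14, d=26}

Derivation:
Keep first 5 events (discard last 1):
  after event 1 (t=6: SET d = 26): {d=26}
  after event 2 (t=13: SET a = 15): {a=15, d=26}
  after event 3 (t=20: SET a = -10): {a=-10, d=26}
  after event 4 (t=27: SET c = -14): {a=-10, c=-14, d=26}
  after event 5 (t=34: INC b by 15): {a=-10, b=15, c=-14, d=26}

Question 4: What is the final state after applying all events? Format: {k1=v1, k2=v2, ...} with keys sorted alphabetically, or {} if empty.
Answer: {a=-10, b=15, c=-18, d=26}

Derivation:
  after event 1 (t=6: SET d = 26): {d=26}
  after event 2 (t=13: SET a = 15): {a=15, d=26}
  after event 3 (t=20: SET a = -10): {a=-10, d=26}
  after event 4 (t=27: SET c = -14): {a=-10, c=-14, d=26}
  after event 5 (t=34: INC b by 15): {a=-10, b=15, c=-14, d=26}
  after event 6 (t=35: DEC c by 4): {a=-10, b=15, c=-18, d=26}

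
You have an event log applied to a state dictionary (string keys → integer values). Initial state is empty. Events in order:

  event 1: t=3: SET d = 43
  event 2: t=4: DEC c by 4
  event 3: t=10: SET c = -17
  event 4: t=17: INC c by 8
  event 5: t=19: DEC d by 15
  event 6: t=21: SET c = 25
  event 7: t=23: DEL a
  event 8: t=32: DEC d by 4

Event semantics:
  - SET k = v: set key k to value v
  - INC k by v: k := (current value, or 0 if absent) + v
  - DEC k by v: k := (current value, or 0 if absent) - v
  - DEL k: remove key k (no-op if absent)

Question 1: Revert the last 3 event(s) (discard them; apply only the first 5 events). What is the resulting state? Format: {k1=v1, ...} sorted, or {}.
Answer: {c=-9, d=28}

Derivation:
Keep first 5 events (discard last 3):
  after event 1 (t=3: SET d = 43): {d=43}
  after event 2 (t=4: DEC c by 4): {c=-4, d=43}
  after event 3 (t=10: SET c = -17): {c=-17, d=43}
  after event 4 (t=17: INC c by 8): {c=-9, d=43}
  after event 5 (t=19: DEC d by 15): {c=-9, d=28}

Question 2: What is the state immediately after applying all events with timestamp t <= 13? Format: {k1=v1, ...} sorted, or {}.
Apply events with t <= 13 (3 events):
  after event 1 (t=3: SET d = 43): {d=43}
  after event 2 (t=4: DEC c by 4): {c=-4, d=43}
  after event 3 (t=10: SET c = -17): {c=-17, d=43}

Answer: {c=-17, d=43}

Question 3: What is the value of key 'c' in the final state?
Track key 'c' through all 8 events:
  event 1 (t=3: SET d = 43): c unchanged
  event 2 (t=4: DEC c by 4): c (absent) -> -4
  event 3 (t=10: SET c = -17): c -4 -> -17
  event 4 (t=17: INC c by 8): c -17 -> -9
  event 5 (t=19: DEC d by 15): c unchanged
  event 6 (t=21: SET c = 25): c -9 -> 25
  event 7 (t=23: DEL a): c unchanged
  event 8 (t=32: DEC d by 4): c unchanged
Final: c = 25

Answer: 25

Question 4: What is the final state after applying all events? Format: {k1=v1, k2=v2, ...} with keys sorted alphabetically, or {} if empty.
  after event 1 (t=3: SET d = 43): {d=43}
  after event 2 (t=4: DEC c by 4): {c=-4, d=43}
  after event 3 (t=10: SET c = -17): {c=-17, d=43}
  after event 4 (t=17: INC c by 8): {c=-9, d=43}
  after event 5 (t=19: DEC d by 15): {c=-9, d=28}
  after event 6 (t=21: SET c = 25): {c=25, d=28}
  after event 7 (t=23: DEL a): {c=25, d=28}
  after event 8 (t=32: DEC d by 4): {c=25, d=24}

Answer: {c=25, d=24}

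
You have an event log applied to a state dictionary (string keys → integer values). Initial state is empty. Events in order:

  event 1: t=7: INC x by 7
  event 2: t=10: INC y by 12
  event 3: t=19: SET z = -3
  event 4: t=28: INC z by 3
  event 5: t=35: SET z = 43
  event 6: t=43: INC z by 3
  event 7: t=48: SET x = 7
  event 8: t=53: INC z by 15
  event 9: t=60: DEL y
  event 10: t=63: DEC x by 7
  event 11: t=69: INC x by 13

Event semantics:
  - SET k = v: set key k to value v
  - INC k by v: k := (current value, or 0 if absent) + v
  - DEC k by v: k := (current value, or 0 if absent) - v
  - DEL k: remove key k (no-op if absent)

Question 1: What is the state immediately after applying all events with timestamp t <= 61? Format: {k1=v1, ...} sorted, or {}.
Apply events with t <= 61 (9 events):
  after event 1 (t=7: INC x by 7): {x=7}
  after event 2 (t=10: INC y by 12): {x=7, y=12}
  after event 3 (t=19: SET z = -3): {x=7, y=12, z=-3}
  after event 4 (t=28: INC z by 3): {x=7, y=12, z=0}
  after event 5 (t=35: SET z = 43): {x=7, y=12, z=43}
  after event 6 (t=43: INC z by 3): {x=7, y=12, z=46}
  after event 7 (t=48: SET x = 7): {x=7, y=12, z=46}
  after event 8 (t=53: INC z by 15): {x=7, y=12, z=61}
  after event 9 (t=60: DEL y): {x=7, z=61}

Answer: {x=7, z=61}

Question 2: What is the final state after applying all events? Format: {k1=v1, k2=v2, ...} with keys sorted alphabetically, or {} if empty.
Answer: {x=13, z=61}

Derivation:
  after event 1 (t=7: INC x by 7): {x=7}
  after event 2 (t=10: INC y by 12): {x=7, y=12}
  after event 3 (t=19: SET z = -3): {x=7, y=12, z=-3}
  after event 4 (t=28: INC z by 3): {x=7, y=12, z=0}
  after event 5 (t=35: SET z = 43): {x=7, y=12, z=43}
  after event 6 (t=43: INC z by 3): {x=7, y=12, z=46}
  after event 7 (t=48: SET x = 7): {x=7, y=12, z=46}
  after event 8 (t=53: INC z by 15): {x=7, y=12, z=61}
  after event 9 (t=60: DEL y): {x=7, z=61}
  after event 10 (t=63: DEC x by 7): {x=0, z=61}
  after event 11 (t=69: INC x by 13): {x=13, z=61}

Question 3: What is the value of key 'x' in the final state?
Answer: 13

Derivation:
Track key 'x' through all 11 events:
  event 1 (t=7: INC x by 7): x (absent) -> 7
  event 2 (t=10: INC y by 12): x unchanged
  event 3 (t=19: SET z = -3): x unchanged
  event 4 (t=28: INC z by 3): x unchanged
  event 5 (t=35: SET z = 43): x unchanged
  event 6 (t=43: INC z by 3): x unchanged
  event 7 (t=48: SET x = 7): x 7 -> 7
  event 8 (t=53: INC z by 15): x unchanged
  event 9 (t=60: DEL y): x unchanged
  event 10 (t=63: DEC x by 7): x 7 -> 0
  event 11 (t=69: INC x by 13): x 0 -> 13
Final: x = 13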